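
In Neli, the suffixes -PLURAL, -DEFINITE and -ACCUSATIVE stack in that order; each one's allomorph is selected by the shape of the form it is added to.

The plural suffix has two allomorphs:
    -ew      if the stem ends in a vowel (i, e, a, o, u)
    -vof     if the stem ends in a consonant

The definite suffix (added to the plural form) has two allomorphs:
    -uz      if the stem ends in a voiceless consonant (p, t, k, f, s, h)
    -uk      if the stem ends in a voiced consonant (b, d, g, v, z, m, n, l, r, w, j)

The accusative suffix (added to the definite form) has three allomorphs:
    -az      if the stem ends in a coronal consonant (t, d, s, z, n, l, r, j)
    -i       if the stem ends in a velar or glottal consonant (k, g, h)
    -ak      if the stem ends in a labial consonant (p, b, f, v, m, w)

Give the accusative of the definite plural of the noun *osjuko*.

osjukoewuki

*osjuko* — final sound /o/ (a vowel) → -ew → *osjukoew*.
The plural form *osjukoew* — final consonant /w/ (voiced) → -uk → *osjukoewuk*.
The final consonant of the definite form *osjukoewuk* is /k/, which is velar/glottal, so the accusative suffix is -i, giving *osjukoewuki*.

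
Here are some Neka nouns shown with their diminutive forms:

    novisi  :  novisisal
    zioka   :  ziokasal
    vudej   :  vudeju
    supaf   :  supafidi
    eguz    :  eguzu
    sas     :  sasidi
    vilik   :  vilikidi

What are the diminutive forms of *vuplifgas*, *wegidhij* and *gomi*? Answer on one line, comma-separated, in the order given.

vuplifgasidi, wegidhiju, gomisal

The alternation tracks the final sound of the stem — -idi when the stem ends in a voiceless consonant (*supaf*, *sas*, *vilik*); -u when the stem ends in a voiced consonant (*vudej*, *eguz*); -sal when the stem ends in a vowel (*novisi*, *zioka*).
*vuplifgas* — final sound /s/ (a voiceless consonant) → -idi → *vuplifgasidi*.
*wegidhij* — final sound /j/ (a voiced consonant) → -u → *wegidhiju*.
Since the final sound of *gomi* is /i/ (a vowel), it takes -sal, giving *gomisal*.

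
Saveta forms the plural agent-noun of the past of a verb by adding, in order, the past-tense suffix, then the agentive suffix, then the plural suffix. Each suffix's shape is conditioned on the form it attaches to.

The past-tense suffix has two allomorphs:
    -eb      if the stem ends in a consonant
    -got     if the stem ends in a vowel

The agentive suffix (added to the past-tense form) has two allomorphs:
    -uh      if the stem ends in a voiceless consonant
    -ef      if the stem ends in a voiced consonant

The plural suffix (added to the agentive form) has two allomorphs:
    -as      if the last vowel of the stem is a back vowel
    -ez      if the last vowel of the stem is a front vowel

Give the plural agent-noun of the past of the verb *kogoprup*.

kogoprupebefez

*kogoprup*: final sound = /p/, a consonant → -eb → *kogoprupeb*.
The final consonant of the past-tense form *kogoprupeb* is /b/, which is voiced, so the agentive suffix is -ef, giving *kogoprupebef*.
The last vowel of the agentive form *kogoprupebef* is /e/, which is a front vowel, so the plural suffix is -ez, giving *kogoprupebefez*.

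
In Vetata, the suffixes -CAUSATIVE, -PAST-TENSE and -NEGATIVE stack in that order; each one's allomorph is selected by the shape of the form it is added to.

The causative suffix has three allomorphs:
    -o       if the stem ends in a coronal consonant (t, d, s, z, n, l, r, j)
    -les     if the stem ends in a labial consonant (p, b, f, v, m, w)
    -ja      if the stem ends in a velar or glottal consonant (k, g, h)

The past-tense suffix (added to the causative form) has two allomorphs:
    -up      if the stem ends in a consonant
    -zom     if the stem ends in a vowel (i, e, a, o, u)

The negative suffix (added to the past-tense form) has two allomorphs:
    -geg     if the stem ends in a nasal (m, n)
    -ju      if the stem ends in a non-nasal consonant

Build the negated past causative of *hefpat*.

The final consonant of *hefpat* is /t/, which is coronal, so the causative suffix is -o, giving *hefpato*.
The final sound of the causative form *hefpato* is /o/, which is a vowel, so the past-tense suffix is -zom, giving *hefpatozom*.
The final consonant of the past-tense form *hefpatozom* is /m/, which is a nasal, so the negative suffix is -geg, giving *hefpatozomgeg*.

hefpatozomgeg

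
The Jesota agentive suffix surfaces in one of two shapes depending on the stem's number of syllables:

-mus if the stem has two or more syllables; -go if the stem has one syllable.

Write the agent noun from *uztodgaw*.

uztodgawmus

*uztodgaw* (3 syllables) → -mus → *uztodgawmus*.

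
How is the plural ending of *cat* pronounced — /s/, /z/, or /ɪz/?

The stem *cat* ends in a voiceless non-sibilant consonant.
The plural suffix surfaces as /ɪz/ after sibilants, /s/ after other voiceless consonants, and /z/ after other voiced sounds.
So the plural -s on *cat* is pronounced /s/.

/s/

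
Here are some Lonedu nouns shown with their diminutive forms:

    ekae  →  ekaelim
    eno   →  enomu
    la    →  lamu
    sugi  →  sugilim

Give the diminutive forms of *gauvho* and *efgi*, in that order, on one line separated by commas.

gauvhomu, efgilim

The alternation tracks the last vowel of the stem — -lim when the last vowel of the stem is a front vowel (*ekae*, *sugi*); -mu when the last vowel of the stem is a back vowel (*eno*, *la*).
The last vowel of *gauvho* is /o/, which is a back vowel, so the suffix is -mu, giving *gauvhomu*.
The last vowel of *efgi* is /i/, which is a front vowel, so the suffix is -lim, giving *efgilim*.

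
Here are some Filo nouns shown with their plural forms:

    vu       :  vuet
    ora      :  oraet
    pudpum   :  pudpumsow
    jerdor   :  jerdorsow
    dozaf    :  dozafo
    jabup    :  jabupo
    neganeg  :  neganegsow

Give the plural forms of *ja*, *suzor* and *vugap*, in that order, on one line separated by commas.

jaet, suzorsow, vugapo

The pattern is voicing of the final sound: -o when the stem ends in a voiceless consonant (*dozaf*, *jabup*); -sow when the stem ends in a voiced consonant (*pudpum*, *jerdor*, *neganeg*); -et when the stem ends in a vowel (*vu*, *ora*).
*ja* — final sound /a/ (a vowel) → -et → *jaet*.
*suzor*: final sound = /r/, a voiced consonant → -sow → *suzorsow*.
The final sound of *vugap* is /p/, which is a voiceless consonant, so the suffix is -o, giving *vugapo*.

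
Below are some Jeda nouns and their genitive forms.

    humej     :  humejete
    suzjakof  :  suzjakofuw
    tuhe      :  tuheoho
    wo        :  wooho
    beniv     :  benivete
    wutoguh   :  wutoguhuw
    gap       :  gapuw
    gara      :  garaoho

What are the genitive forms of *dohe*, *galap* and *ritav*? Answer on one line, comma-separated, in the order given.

Looking at the final sound of each stem: -uw when the stem ends in a voiceless consonant (*suzjakof*, *wutoguh*, *gap*); -ete when the stem ends in a voiced consonant (*humej*, *beniv*); -oho when the stem ends in a vowel (*tuhe*, *wo*, *gara*).
*dohe* — final sound /e/ (a vowel) → -oho → *doheoho*.
Since the final sound of *galap* is /p/ (a voiceless consonant), it takes -uw, giving *galapuw*.
Since the final sound of *ritav* is /v/ (a voiced consonant), it takes -ete, giving *ritavete*.

doheoho, galapuw, ritavete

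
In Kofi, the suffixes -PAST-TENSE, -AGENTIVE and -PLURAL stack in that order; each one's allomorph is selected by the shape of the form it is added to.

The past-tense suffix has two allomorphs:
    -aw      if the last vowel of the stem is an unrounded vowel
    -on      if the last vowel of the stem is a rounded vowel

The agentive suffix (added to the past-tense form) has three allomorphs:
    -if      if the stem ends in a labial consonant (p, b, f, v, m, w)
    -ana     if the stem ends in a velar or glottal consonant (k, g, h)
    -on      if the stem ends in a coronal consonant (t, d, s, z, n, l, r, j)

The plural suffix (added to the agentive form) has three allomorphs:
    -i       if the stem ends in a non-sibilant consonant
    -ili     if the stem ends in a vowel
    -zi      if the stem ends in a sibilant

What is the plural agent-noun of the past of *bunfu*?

Since the last vowel of *bunfu* is /u/ (a rounded vowel), it takes -on, giving *bunfuon*.
The final consonant of the past-tense form *bunfuon* is /n/, which is coronal, so the agentive suffix is -on, giving *bunfuonon*.
The final sound of the agentive form *bunfuonon* is /n/, which is a non-sibilant consonant, so the plural suffix is -i, giving *bunfuononi*.

bunfuononi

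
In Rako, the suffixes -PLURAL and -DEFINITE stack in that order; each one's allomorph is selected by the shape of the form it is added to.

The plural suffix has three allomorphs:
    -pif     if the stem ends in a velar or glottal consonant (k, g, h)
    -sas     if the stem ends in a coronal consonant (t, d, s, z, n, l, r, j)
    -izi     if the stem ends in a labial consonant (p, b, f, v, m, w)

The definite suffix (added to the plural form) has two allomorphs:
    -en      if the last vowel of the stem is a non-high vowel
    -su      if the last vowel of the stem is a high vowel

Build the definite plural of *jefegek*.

*jefegek*: final consonant = /k/, velar/glottal → -pif → *jefegekpif*.
The plural form *jefegekpif*: last vowel = /i/, a high vowel → -su → *jefegekpifsu*.

jefegekpifsu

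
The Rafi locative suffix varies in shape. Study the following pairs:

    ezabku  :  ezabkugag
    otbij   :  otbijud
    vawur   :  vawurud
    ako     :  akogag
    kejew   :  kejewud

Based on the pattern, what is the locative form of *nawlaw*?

nawlawud

The suffix is conditioned by the final sound: -ud when the stem ends in a consonant (*otbij*, *vawur*, *kejew*); -gag when the stem ends in a vowel (*ezabku*, *ako*).
*nawlaw* — final sound /w/ (a consonant) → -ud → *nawlawud*.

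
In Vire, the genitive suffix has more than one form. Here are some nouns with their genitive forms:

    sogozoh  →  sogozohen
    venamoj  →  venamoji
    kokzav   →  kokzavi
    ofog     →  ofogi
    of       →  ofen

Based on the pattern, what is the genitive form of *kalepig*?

kalepigi

The suffix is conditioned by the final consonant: -en when the stem ends in a voiceless consonant (*sogozoh*, *of*); -i when the stem ends in a voiced consonant (*venamoj*, *kokzav*, *ofog*).
*kalepig* — final consonant /g/ (voiced) → -i → *kalepigi*.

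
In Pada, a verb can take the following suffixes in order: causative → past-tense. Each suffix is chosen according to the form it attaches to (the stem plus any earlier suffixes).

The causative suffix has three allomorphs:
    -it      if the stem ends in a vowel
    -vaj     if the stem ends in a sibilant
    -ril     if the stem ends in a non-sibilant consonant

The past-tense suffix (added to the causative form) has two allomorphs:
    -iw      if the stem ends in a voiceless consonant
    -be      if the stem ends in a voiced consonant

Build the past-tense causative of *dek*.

dekrilbe

*dek*: final sound = /k/, a non-sibilant consonant → -ril → *dekril*.
The causative form *dekril*: final consonant = /l/, voiced → -be → *dekrilbe*.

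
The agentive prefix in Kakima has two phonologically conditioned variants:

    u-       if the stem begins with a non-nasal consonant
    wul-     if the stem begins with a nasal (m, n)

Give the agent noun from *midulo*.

wulmidulo

*midulo*: first consonant = /m/, a nasal → wul- → *wulmidulo*.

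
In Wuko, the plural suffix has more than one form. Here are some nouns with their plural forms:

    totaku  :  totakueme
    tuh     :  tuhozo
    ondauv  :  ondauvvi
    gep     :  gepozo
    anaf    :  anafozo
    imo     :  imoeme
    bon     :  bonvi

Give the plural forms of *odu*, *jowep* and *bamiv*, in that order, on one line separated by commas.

The alternation tracks the final sound of the stem — -ozo when the stem ends in a voiceless consonant (*tuh*, *gep*, *anaf*); -vi when the stem ends in a voiced consonant (*ondauv*, *bon*); -eme when the stem ends in a vowel (*totaku*, *imo*).
*odu*: final sound = /u/, a vowel → -eme → *odueme*.
*jowep*: final sound = /p/, a voiceless consonant → -ozo → *jowepozo*.
*bamiv* — final sound /v/ (a voiced consonant) → -vi → *bamivvi*.

odueme, jowepozo, bamivvi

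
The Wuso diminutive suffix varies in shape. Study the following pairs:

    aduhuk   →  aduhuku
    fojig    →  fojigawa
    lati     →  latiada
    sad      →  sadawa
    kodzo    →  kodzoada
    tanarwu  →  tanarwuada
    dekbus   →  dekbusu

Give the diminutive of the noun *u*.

Looking at the final sound of each stem: -u when the stem ends in a voiceless consonant (*aduhuk*, *dekbus*); -awa when the stem ends in a voiced consonant (*fojig*, *sad*); -ada when the stem ends in a vowel (*lati*, *kodzo*, *tanarwu*).
The final sound of *u* is /u/, which is a vowel, so the suffix is -ada, giving *uada*.

uada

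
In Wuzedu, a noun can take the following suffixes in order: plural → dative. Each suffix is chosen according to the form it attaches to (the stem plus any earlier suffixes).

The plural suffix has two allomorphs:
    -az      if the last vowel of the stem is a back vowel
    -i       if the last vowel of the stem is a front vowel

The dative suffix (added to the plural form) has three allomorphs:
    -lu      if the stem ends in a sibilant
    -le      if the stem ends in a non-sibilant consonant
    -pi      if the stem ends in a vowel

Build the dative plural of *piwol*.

piwolazlu

*piwol* — last vowel /o/ (a back vowel) → -az → *piwolaz*.
The plural form *piwolaz* — final sound /z/ (a sibilant) → -lu → *piwolazlu*.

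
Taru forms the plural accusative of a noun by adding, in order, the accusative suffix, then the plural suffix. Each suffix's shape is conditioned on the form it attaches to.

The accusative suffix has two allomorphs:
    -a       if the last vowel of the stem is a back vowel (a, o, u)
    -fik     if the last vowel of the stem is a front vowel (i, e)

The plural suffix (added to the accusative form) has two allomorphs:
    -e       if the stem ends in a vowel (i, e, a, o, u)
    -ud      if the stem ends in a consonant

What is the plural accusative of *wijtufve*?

*wijtufve* — last vowel /e/ (a front vowel) → -fik → *wijtufvefik*.
The final sound of the accusative form *wijtufvefik* is /k/, which is a consonant, so the plural suffix is -ud, giving *wijtufvefikud*.

wijtufvefikud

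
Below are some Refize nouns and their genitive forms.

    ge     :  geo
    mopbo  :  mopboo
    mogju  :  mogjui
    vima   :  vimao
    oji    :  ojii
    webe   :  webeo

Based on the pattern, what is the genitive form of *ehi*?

ehii

Looking at the last vowel of each stem: -i when the last vowel of the stem is a high vowel (*mogju*, *oji*); -o when the last vowel of the stem is a non-high vowel (*ge*, *mopbo*, *vima*, *webe*).
*ehi* — last vowel /i/ (a high vowel) → -i → *ehii*.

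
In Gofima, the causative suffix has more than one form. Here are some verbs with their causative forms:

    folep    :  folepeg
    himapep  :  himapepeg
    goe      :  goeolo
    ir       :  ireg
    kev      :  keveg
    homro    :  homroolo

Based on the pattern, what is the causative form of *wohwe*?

wohweolo

The suffix is conditioned by the final sound: -eg when the stem ends in a consonant (*folep*, *himapep*, *ir*, *kev*); -olo when the stem ends in a vowel (*goe*, *homro*).
The final sound of *wohwe* is /e/, which is a vowel, so the suffix is -olo, giving *wohweolo*.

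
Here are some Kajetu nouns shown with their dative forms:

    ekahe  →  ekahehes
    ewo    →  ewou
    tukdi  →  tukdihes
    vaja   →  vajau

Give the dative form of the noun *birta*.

The alternation tracks the last vowel of the stem — -hes when the last vowel of the stem is a front vowel (*ekahe*, *tukdi*); -u when the last vowel of the stem is a back vowel (*ewo*, *vaja*).
Since the last vowel of *birta* is /a/ (a back vowel), it takes -u, giving *birtau*.

birtau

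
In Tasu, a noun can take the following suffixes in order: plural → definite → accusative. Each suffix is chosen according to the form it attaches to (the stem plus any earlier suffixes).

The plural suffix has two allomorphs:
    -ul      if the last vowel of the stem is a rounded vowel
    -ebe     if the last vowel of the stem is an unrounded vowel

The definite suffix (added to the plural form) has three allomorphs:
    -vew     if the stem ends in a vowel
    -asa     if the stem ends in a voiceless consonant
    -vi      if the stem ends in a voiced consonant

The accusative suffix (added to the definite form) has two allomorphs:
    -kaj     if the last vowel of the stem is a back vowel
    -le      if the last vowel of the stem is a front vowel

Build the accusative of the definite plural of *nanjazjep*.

The last vowel of *nanjazjep* is /e/, which is an unrounded vowel, so the plural suffix is -ebe, giving *nanjazjepebe*.
The plural form *nanjazjepebe*: final sound = /e/, a vowel → -vew → *nanjazjepebevew*.
Since the last vowel of the definite form *nanjazjepebevew* is /e/ (a front vowel), it takes -le, giving *nanjazjepebevewle*.

nanjazjepebevewle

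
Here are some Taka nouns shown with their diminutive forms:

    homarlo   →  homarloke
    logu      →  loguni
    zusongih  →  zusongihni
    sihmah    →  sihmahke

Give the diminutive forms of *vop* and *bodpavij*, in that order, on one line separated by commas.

The alternation tracks the last vowel of the stem — -ni when the last vowel of the stem is a high vowel (*logu*, *zusongih*); -ke when the last vowel of the stem is a non-high vowel (*homarlo*, *sihmah*).
*vop* — last vowel /o/ (a non-high vowel) → -ke → *vopke*.
Since the last vowel of *bodpavij* is /i/ (a high vowel), it takes -ni, giving *bodpavijni*.

vopke, bodpavijni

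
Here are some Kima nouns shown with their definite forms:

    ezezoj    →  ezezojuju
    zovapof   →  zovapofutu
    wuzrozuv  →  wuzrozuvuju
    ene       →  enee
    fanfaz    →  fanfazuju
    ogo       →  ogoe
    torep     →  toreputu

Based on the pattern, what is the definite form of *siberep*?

sibereputu

The alternation tracks the final sound of the stem — -utu when the stem ends in a voiceless consonant (*zovapof*, *torep*); -uju when the stem ends in a voiced consonant (*ezezoj*, *wuzrozuv*, *fanfaz*); -e when the stem ends in a vowel (*ene*, *ogo*).
The final sound of *siberep* is /p/, which is a voiceless consonant, so the suffix is -utu, giving *sibereputu*.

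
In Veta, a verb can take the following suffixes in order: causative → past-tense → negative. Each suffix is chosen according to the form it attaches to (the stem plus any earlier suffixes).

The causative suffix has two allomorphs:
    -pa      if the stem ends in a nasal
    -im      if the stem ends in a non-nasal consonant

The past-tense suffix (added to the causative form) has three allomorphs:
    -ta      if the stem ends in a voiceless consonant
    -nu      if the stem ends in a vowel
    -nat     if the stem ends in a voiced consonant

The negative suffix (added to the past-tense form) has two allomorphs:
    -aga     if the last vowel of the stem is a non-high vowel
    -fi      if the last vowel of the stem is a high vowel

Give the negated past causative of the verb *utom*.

utompanufi

The final consonant of *utom* is /m/, which is a nasal, so the causative suffix is -pa, giving *utompa*.
The final sound of the causative form *utompa* is /a/, which is a vowel, so the past-tense suffix is -nu, giving *utompanu*.
The past-tense form *utompanu*: last vowel = /u/, a high vowel → -fi → *utompanufi*.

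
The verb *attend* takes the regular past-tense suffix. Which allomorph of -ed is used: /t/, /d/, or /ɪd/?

/ɪd/

The stem *attend* ends in /t/ or /d/.
The -ed suffix is realized as /ɪd/ after /t, d/; as /t/ after other voiceless consonants; and as /d/ after other voiced sounds.
So -ed on *attend* is pronounced /ɪd/.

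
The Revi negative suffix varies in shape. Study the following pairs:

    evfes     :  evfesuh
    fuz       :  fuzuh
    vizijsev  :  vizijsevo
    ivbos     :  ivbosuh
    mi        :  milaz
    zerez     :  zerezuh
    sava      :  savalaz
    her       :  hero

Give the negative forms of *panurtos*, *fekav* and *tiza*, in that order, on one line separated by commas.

Looking at the final sound of each stem: -uh when the stem ends in a sibilant (*evfes*, *fuz*, *ivbos*, *zerez*); -o when the stem ends in a non-sibilant consonant (*vizijsev*, *her*); -laz when the stem ends in a vowel (*mi*, *sava*).
*panurtos*: final sound = /s/, a sibilant → -uh → *panurtosuh*.
Since the final sound of *fekav* is /v/ (a non-sibilant consonant), it takes -o, giving *fekavo*.
*tiza*: final sound = /a/, a vowel → -laz → *tizalaz*.

panurtosuh, fekavo, tizalaz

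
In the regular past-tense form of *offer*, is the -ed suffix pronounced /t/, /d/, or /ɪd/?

/d/

The stem *offer* ends in a voiced sound other than /d/.
The -ed suffix is realized as /ɪd/ after /t, d/; as /t/ after other voiceless consonants; and as /d/ after other voiced sounds.
So -ed on *offer* is pronounced /d/.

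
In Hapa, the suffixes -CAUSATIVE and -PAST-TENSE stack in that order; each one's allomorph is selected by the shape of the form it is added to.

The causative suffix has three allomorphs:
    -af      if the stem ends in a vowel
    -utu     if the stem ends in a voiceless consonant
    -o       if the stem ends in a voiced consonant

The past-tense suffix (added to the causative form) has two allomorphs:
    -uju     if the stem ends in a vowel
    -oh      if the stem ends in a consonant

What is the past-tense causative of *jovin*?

jovinouju

The final sound of *jovin* is /n/, which is a voiced consonant, so the causative suffix is -o, giving *jovino*.
The final sound of the causative form *jovino* is /o/, which is a vowel, so the past-tense suffix is -uju, giving *jovinouju*.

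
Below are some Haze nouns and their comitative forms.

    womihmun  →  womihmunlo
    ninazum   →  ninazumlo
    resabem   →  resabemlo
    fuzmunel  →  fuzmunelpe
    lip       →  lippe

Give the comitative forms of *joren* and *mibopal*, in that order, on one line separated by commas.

The suffix is conditioned by the final consonant: -lo when the stem ends in a nasal (*womihmun*, *ninazum*, *resabem*); -pe when the stem ends in a non-nasal consonant (*fuzmunel*, *lip*).
*joren*: final consonant = /n/, a nasal → -lo → *jorenlo*.
The final consonant of *mibopal* is /l/, which is non-nasal, so the suffix is -pe, giving *mibopalpe*.

jorenlo, mibopalpe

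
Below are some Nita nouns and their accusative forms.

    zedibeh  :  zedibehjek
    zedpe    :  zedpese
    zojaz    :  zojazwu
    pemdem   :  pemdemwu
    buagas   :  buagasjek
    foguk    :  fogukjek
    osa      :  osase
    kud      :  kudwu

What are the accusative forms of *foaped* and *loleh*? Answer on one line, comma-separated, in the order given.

foapedwu, lolehjek

Looking at the final sound of each stem: -jek when the stem ends in a voiceless consonant (*zedibeh*, *buagas*, *foguk*); -wu when the stem ends in a voiced consonant (*zojaz*, *pemdem*, *kud*); -se when the stem ends in a vowel (*zedpe*, *osa*).
*foaped* — final sound /d/ (a voiced consonant) → -wu → *foapedwu*.
The final sound of *loleh* is /h/, which is a voiceless consonant, so the suffix is -jek, giving *lolehjek*.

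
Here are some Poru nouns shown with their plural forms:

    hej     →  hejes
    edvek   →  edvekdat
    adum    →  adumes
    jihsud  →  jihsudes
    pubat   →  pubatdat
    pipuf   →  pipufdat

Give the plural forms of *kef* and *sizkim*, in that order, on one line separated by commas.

The pattern is voicing of the final consonant: -dat when the stem ends in a voiceless consonant (*edvek*, *pubat*, *pipuf*); -es when the stem ends in a voiced consonant (*hej*, *adum*, *jihsud*).
The final consonant of *kef* is /f/, which is voiceless, so the suffix is -dat, giving *kefdat*.
*sizkim* — final consonant /m/ (voiced) → -es → *sizkimes*.

kefdat, sizkimes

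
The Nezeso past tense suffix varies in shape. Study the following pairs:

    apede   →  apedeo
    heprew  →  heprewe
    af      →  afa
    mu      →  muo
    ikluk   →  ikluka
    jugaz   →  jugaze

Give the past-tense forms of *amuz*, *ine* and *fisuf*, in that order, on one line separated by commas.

amuze, ineo, fisufa

The alternation tracks the final sound of the stem — -a when the stem ends in a voiceless consonant (*af*, *ikluk*); -e when the stem ends in a voiced consonant (*heprew*, *jugaz*); -o when the stem ends in a vowel (*apede*, *mu*).
Since the final sound of *amuz* is /z/ (a voiced consonant), it takes -e, giving *amuze*.
Since the final sound of *ine* is /e/ (a vowel), it takes -o, giving *ineo*.
*fisuf*: final sound = /f/, a voiceless consonant → -a → *fisufa*.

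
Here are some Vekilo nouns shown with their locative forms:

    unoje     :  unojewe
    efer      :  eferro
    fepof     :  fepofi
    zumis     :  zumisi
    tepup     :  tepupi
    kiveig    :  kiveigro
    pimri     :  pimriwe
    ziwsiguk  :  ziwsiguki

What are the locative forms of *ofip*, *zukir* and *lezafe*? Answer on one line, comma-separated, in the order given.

The suffix is conditioned by the final sound: -i when the stem ends in a voiceless consonant (*fepof*, *zumis*, *tepup*, *ziwsiguk*); -ro when the stem ends in a voiced consonant (*efer*, *kiveig*); -we when the stem ends in a vowel (*unoje*, *pimri*).
Since the final sound of *ofip* is /p/ (a voiceless consonant), it takes -i, giving *ofipi*.
The final sound of *zukir* is /r/, which is a voiced consonant, so the suffix is -ro, giving *zukirro*.
*lezafe* — final sound /e/ (a vowel) → -we → *lezafewe*.

ofipi, zukirro, lezafewe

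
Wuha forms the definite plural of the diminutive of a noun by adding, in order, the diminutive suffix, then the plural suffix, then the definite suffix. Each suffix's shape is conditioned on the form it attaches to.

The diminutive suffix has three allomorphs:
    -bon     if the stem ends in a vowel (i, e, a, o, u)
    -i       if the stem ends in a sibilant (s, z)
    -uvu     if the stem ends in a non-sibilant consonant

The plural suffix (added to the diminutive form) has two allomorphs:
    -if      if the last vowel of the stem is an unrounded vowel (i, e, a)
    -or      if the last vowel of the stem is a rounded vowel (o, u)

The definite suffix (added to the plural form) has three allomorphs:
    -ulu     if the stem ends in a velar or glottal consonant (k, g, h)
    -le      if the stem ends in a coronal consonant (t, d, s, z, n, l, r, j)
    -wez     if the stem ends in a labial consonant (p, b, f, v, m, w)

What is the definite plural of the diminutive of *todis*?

*todis*: final sound = /s/, a sibilant → -i → *todisi*.
Since the last vowel of the diminutive form *todisi* is /i/ (an unrounded vowel), it takes -if, giving *todisiif*.
The plural form *todisiif*: final consonant = /f/, labial → -wez → *todisiifwez*.

todisiifwez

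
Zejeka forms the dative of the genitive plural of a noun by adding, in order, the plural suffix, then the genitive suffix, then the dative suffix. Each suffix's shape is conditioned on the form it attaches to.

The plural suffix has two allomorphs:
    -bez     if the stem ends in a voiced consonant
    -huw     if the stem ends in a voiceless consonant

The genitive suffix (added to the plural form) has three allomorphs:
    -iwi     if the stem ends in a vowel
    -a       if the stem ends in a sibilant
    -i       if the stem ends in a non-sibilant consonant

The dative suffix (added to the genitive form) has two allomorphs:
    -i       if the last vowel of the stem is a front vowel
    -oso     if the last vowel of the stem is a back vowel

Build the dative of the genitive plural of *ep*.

The final consonant of *ep* is /p/, which is voiceless, so the plural suffix is -huw, giving *ephuw*.
The final sound of the plural form *ephuw* is /w/, which is a non-sibilant consonant, so the genitive suffix is -i, giving *ephuwi*.
The last vowel of the genitive form *ephuwi* is /i/, which is a front vowel, so the dative suffix is -i, giving *ephuwii*.

ephuwii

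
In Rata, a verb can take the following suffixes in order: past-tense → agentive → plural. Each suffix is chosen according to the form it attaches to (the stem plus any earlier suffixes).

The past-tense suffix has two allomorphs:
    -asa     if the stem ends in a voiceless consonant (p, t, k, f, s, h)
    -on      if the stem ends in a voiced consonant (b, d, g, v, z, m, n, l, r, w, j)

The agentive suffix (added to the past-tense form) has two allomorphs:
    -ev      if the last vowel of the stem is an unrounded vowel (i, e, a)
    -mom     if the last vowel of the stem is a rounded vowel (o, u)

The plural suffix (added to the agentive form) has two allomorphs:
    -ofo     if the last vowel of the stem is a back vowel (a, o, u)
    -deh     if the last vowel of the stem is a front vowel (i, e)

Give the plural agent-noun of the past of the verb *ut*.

Since the final consonant of *ut* is /t/ (voiceless), it takes -asa, giving *utasa*.
The past-tense form *utasa*: last vowel = /a/, an unrounded vowel → -ev → *utasaev*.
The agentive form *utasaev*: last vowel = /e/, a front vowel → -deh → *utasaevdeh*.

utasaevdeh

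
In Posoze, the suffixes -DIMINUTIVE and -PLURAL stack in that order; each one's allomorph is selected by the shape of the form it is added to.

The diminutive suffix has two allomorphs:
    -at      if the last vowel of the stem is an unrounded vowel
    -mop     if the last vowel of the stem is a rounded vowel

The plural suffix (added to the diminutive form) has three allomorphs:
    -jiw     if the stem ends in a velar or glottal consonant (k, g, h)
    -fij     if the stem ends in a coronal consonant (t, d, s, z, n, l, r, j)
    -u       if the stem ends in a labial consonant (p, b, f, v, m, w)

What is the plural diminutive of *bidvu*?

Since the last vowel of *bidvu* is /u/ (a rounded vowel), it takes -mop, giving *bidvumop*.
Since the final consonant of the diminutive form *bidvumop* is /p/ (labial), it takes -u, giving *bidvumopu*.

bidvumopu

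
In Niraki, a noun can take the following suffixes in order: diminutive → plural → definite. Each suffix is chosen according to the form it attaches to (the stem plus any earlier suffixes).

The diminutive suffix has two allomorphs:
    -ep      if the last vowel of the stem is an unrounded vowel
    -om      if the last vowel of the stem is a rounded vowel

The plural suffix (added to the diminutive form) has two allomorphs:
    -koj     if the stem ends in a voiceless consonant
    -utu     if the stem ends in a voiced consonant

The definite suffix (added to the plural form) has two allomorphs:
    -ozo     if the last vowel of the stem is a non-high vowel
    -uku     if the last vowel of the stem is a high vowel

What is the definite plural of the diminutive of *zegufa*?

*zegufa*: last vowel = /a/, an unrounded vowel → -ep → *zegufaep*.
The diminutive form *zegufaep* — final consonant /p/ (voiceless) → -koj → *zegufaepkoj*.
The plural form *zegufaepkoj* — last vowel /o/ (a non-high vowel) → -ozo → *zegufaepkojozo*.

zegufaepkojozo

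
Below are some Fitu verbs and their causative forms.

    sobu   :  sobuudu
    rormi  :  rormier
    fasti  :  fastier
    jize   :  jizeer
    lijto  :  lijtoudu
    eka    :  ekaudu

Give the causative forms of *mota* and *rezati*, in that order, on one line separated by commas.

Looking at the last vowel of each stem: -er when the last vowel of the stem is a front vowel (*rormi*, *fasti*, *jize*); -udu when the last vowel of the stem is a back vowel (*sobu*, *lijto*, *eka*).
*mota*: last vowel = /a/, a back vowel → -udu → *motaudu*.
Since the last vowel of *rezati* is /i/ (a front vowel), it takes -er, giving *rezatier*.

motaudu, rezatier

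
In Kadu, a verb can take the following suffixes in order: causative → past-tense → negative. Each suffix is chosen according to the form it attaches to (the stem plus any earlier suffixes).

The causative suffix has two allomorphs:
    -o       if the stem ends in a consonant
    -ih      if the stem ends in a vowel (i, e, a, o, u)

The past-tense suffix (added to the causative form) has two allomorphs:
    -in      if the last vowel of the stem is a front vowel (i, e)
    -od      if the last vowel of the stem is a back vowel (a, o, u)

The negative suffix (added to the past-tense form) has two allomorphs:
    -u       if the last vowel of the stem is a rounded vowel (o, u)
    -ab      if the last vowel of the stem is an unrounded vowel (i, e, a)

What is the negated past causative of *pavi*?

paviihinab

Since the final sound of *pavi* is /i/ (a vowel), it takes -ih, giving *paviih*.
Since the last vowel of the causative form *paviih* is /i/ (a front vowel), it takes -in, giving *paviihin*.
The past-tense form *paviihin*: last vowel = /i/, an unrounded vowel → -ab → *paviihinab*.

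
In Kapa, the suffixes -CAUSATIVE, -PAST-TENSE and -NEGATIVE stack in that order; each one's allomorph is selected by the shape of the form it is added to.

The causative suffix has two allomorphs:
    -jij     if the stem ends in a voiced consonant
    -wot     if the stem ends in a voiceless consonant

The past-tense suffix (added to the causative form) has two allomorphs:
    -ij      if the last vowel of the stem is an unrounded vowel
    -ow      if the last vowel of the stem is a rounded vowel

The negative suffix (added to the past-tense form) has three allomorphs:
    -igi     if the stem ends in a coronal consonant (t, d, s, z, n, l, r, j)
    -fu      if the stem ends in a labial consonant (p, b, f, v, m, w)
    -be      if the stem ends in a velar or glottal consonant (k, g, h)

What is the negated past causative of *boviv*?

bovivjijijigi

The final consonant of *boviv* is /v/, which is voiced, so the causative suffix is -jij, giving *bovivjij*.
The last vowel of the causative form *bovivjij* is /i/, which is an unrounded vowel, so the past-tense suffix is -ij, giving *bovivjijij*.
The past-tense form *bovivjijij* — final consonant /j/ (coronal) → -igi → *bovivjijijigi*.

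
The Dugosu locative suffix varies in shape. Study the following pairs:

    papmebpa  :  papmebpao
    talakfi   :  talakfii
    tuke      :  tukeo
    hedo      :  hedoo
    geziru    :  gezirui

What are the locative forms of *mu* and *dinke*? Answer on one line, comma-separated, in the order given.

mui, dinkeo

Looking at the last vowel of each stem: -i when the last vowel of the stem is a high vowel (*talakfi*, *geziru*); -o when the last vowel of the stem is a non-high vowel (*papmebpa*, *tuke*, *hedo*).
*mu* — last vowel /u/ (a high vowel) → -i → *mui*.
*dinke*: last vowel = /e/, a non-high vowel → -o → *dinkeo*.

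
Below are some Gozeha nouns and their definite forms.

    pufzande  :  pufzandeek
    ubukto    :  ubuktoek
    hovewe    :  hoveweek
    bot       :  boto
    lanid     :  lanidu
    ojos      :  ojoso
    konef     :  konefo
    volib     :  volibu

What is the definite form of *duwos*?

The suffix is conditioned by the final sound: -o when the stem ends in a voiceless consonant (*bot*, *ojos*, *konef*); -u when the stem ends in a voiced consonant (*lanid*, *volib*); -ek when the stem ends in a vowel (*pufzande*, *ubukto*, *hovewe*).
The final sound of *duwos* is /s/, which is a voiceless consonant, so the suffix is -o, giving *duwoso*.

duwoso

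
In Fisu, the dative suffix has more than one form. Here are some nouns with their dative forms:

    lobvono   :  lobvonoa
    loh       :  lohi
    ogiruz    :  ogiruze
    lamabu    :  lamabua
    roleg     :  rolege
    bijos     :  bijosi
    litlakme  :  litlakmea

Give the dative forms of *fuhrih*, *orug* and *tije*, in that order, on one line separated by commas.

fuhrihi, oruge, tijea

The alternation tracks the final sound of the stem — -i when the stem ends in a voiceless consonant (*loh*, *bijos*); -e when the stem ends in a voiced consonant (*ogiruz*, *roleg*); -a when the stem ends in a vowel (*lobvono*, *lamabu*, *litlakme*).
*fuhrih* — final sound /h/ (a voiceless consonant) → -i → *fuhrihi*.
*orug*: final sound = /g/, a voiced consonant → -e → *oruge*.
*tije* — final sound /e/ (a vowel) → -a → *tijea*.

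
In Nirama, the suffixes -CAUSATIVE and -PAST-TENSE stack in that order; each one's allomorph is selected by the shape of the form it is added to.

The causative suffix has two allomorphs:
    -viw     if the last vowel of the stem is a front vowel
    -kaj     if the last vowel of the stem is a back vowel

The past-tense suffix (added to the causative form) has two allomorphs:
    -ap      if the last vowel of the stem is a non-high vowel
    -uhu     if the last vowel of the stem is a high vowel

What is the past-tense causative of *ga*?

gakajap

*ga*: last vowel = /a/, a back vowel → -kaj → *gakaj*.
The last vowel of the causative form *gakaj* is /a/, which is a non-high vowel, so the past-tense suffix is -ap, giving *gakajap*.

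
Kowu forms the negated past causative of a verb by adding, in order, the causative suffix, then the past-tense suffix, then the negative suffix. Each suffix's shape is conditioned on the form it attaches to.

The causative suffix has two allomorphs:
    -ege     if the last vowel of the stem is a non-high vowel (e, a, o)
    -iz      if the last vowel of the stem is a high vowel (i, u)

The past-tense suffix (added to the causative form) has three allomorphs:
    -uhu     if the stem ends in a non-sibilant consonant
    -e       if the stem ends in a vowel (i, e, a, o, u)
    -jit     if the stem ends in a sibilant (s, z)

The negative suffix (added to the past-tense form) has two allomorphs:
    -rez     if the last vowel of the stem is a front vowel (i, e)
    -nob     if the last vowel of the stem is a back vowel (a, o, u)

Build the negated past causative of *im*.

imizjitrez

*im* — last vowel /i/ (a high vowel) → -iz → *imiz*.
The causative form *imiz* — final sound /z/ (a sibilant) → -jit → *imizjit*.
The past-tense form *imizjit* — last vowel /i/ (a front vowel) → -rez → *imizjitrez*.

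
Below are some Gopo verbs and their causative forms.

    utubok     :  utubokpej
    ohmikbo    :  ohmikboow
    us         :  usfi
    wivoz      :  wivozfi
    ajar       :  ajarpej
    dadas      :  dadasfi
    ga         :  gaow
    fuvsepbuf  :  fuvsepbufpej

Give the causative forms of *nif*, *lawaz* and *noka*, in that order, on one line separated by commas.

The alternation tracks the final sound of the stem — -fi when the stem ends in a sibilant (*us*, *wivoz*, *dadas*); -pej when the stem ends in a non-sibilant consonant (*utubok*, *ajar*, *fuvsepbuf*); -ow when the stem ends in a vowel (*ohmikbo*, *ga*).
*nif*: final sound = /f/, a non-sibilant consonant → -pej → *nifpej*.
Since the final sound of *lawaz* is /z/ (a sibilant), it takes -fi, giving *lawazfi*.
*noka*: final sound = /a/, a vowel → -ow → *nokaow*.

nifpej, lawazfi, nokaow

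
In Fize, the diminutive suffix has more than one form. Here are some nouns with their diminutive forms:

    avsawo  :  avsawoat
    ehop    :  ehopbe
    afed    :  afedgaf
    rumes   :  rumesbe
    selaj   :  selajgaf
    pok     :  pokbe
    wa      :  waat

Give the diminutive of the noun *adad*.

adadgaf

The alternation tracks the final sound of the stem — -be when the stem ends in a voiceless consonant (*ehop*, *rumes*, *pok*); -gaf when the stem ends in a voiced consonant (*afed*, *selaj*); -at when the stem ends in a vowel (*avsawo*, *wa*).
*adad* — final sound /d/ (a voiced consonant) → -gaf → *adadgaf*.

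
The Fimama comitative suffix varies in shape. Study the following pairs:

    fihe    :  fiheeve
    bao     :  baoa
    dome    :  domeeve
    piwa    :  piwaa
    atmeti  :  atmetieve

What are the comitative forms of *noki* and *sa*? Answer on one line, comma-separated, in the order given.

nokieve, saa

The suffix is conditioned by the last vowel: -eve when the last vowel of the stem is a front vowel (*fihe*, *dome*, *atmeti*); -a when the last vowel of the stem is a back vowel (*bao*, *piwa*).
*noki*: last vowel = /i/, a front vowel → -eve → *nokieve*.
*sa*: last vowel = /a/, a back vowel → -a → *saa*.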